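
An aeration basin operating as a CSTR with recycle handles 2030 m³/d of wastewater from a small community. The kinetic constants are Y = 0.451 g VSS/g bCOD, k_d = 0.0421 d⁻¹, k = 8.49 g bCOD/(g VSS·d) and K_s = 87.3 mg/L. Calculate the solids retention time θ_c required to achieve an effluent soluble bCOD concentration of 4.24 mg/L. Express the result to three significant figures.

θ_c ≈ 7.39 d

From 1/θ_c = Y·k·S/(K_s + S) − k_d: Y·k·S/(K_s+S) = 0.451 × 8.49 × 4.24 / (87.3 + 4.24) = 0.1774 d⁻¹.
1/θ_c = 0.1774 − 0.0421 = 0.1353 d⁻¹, so θ_c = 7.394 d.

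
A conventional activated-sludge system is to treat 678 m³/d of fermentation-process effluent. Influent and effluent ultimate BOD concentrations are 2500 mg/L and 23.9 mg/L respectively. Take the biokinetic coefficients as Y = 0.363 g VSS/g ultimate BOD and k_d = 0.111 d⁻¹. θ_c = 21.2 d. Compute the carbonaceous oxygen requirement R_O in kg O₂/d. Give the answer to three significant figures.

Observed yield with endogenous decay: Y_obs = Y / (1 + k_d·θ_c) = 0.363 / (1 + 0.111 × 21.2) = 0.363 / 3.353 = 0.1083 g VSS/g ultimate BOD.
ΔS = 2500 − 23.9 = 2476 mg/L, so the substrate removal rate is 678 × 2476/1000 = 1679 kg ultimate BOD/d.
Biomass synthesised: P_X = Y_obs × 1679 = 181.7 kg VSS/d.
R_O = Q·ΔS − 1.42 P_X = 1679 − 258.1 = 1421 kg O₂/d.

R_O ≈ 1420 kg O₂/d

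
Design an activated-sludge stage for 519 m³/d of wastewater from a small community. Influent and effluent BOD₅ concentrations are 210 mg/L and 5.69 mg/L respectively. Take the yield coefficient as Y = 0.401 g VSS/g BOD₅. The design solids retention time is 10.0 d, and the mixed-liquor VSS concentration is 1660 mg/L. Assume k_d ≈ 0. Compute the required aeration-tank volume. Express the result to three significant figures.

With k_d = 0 the design equation reduces to V = Y Q (S₀−S) θ_c / X = 0.401 × 519 × (210 − 5.69) × 10.0 / 1660 = 256.1 m³.

V ≈ 256 m³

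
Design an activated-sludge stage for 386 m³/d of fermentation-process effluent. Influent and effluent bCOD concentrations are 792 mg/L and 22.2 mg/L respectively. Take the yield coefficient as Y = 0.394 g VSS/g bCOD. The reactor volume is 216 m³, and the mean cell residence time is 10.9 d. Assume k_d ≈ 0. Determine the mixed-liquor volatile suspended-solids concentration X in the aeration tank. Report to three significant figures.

Without decay, X = Y Q (S₀−S) θ_c / V = 0.394 × 386 × (792 − 22.2) × 10.9 / 216 = 5908 mg/L.

X ≈ 5910 mg/L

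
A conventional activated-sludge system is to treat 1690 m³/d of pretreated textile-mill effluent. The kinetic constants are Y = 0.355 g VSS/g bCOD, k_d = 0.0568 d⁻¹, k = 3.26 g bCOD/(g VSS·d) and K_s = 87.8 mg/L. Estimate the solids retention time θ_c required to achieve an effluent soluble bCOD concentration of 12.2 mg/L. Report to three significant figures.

Specific growth rate at S = 12.2 mg/L: μ = YkS/(K_s+S) = 0.355·3.26·12.2/(87.8+12.2) = 0.1412 d⁻¹.
θ_c = 1/(μ − k_d) = 1/(0.1412 − 0.0568) = 1/0.08439 = 11.85 d.

θ_c ≈ 11.8 d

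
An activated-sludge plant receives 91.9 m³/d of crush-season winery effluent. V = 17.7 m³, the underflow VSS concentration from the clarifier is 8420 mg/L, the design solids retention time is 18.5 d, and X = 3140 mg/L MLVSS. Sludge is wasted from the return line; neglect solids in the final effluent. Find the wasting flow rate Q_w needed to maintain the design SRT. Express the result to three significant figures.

Q_w ≈ 0.357 m³/d

Wasting from the return line (neglecting effluent solids): Q_w = V·X / (θ_c·X_r) = 17.70 × 3140 / (18.5 × 8420) = 0.3568 m³/d.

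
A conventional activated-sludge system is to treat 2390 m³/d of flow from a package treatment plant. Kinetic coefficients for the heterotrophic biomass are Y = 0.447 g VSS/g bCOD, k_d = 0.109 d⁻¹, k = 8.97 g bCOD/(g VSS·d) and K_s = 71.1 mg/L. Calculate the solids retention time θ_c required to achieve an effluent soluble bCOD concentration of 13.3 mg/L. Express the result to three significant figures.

Specific growth rate at S = 13.3 mg/L: μ = YkS/(K_s+S) = 0.447·8.97·13.3/(71.1+13.3) = 0.6318 d⁻¹.
Then 1/θ_c = μ − k_d = 0.6318 − 0.109 = 0.5228 d⁻¹, giving θ_c = 1.913 d.

θ_c ≈ 1.91 d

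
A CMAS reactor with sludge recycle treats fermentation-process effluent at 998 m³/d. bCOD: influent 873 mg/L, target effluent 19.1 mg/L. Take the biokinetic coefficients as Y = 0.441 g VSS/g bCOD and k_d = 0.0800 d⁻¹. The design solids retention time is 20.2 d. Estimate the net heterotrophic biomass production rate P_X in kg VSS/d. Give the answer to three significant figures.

Observed yield with endogenous decay: Y_obs = Y / (1 + k_d·θ_c) = 0.441 / (1 + 0.0800 × 20.2) = 0.441 / 2.616 = 0.1686 g VSS/g bCOD.
ΔS = 873 − 19.1 = 853.9 mg/L, so the substrate removal rate is 998 × 853.9/1000 = 852.2 kg bCOD/d.
Net biomass production P_X = Y_obs × Q·(S₀ − S) = 0.1686 × 852.2 = 143.7 kg VSS/d.

P_X ≈ 144 kg VSS/d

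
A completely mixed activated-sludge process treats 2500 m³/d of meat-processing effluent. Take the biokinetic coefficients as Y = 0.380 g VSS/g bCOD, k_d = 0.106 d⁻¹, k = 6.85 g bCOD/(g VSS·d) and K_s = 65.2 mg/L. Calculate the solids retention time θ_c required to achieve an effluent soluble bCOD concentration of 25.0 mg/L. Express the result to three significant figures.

From 1/θ_c = Y·k·S/(K_s + S) − k_d: Y·k·S/(K_s+S) = 0.380 × 6.85 × 25.0 / (65.2 + 25.0) = 0.7215 d⁻¹.
θ_c = 1/(μ − k_d) = 1/(0.7215 − 0.106) = 1/0.6155 = 1.625 d.

θ_c ≈ 1.62 d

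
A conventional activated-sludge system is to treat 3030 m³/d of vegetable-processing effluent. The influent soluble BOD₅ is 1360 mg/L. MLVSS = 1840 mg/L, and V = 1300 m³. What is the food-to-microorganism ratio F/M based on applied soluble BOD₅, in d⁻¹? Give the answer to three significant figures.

F/M ≈ 1.72 d⁻¹

F/M = Q·S₀ / (V·X) = 3030 × 1360 / (1300 × 1840) = 1.723 g soluble BOD₅·(g VSS·d)⁻¹.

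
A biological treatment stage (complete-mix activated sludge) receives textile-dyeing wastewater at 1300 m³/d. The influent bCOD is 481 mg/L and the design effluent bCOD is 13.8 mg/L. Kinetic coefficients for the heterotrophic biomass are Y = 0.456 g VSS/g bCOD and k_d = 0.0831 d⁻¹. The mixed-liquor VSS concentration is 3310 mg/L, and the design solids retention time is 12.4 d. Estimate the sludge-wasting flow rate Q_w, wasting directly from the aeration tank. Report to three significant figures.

Rearranging the biomass balance for a CMAS with decay, V = Y·Q·ΔS·θ_c / [X·(1+k_d θ_c)] = 0.456 × 1300 × (481 − 13.8) × 12.4 / [3310 × (1 + 0.0831 × 12.4)] = 3.43×10^6 / 6721 = 511.0 m³.
With mixed-liquor wasting, θ_c = V/Q_w, so Q_w = V/θ_c = 511.0/12.4 = 41.21 m³/d.

Q_w ≈ 41.2 m³/d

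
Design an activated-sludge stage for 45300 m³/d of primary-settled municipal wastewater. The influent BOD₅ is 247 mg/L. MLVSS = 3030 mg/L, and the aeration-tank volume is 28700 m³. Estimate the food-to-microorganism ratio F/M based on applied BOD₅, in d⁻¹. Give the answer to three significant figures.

F/M ≈ 0.129 d⁻¹

F/M = Q·S₀ / (V·X) = 45300 × 247 / (28700 × 3030) = 0.1287 g BOD₅·(g VSS·d)⁻¹.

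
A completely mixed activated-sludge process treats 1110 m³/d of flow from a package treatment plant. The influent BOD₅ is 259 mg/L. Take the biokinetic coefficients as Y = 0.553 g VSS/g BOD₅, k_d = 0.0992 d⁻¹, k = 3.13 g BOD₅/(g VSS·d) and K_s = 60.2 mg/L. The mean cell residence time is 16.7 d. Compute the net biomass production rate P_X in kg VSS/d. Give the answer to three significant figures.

For a completely mixed reactor with recycle the Lawrence–McCarty relation gives S = K_s·(1 + k_d·θ_c) / [θ_c·(Y·k − k_d) − 1] = 60.2 × (1 + 0.0992 × 16.7) / [16.7 × (0.553 × 3.13 − 0.0992) − 1] = 159.9 / 26.25 = 6.093 mg/L.
The observed yield is Y_obs = Y/(1 + k_d·θ_c) = 0.553 / (1 + 0.0992 × 16.7) = 0.553 / 2.657 = 0.2082 g VSS per g BOD₅ removed.
Mass of BOD₅ removed per day: Q(S₀ − S) = 1110 × 252.9 g/m³ = 280.7 kg/d.
Biomass produced: P_X = Y_obs·Q·ΔS = 0.2082 × 280.7 ≈ 58.44 kg VSS/d.

P_X ≈ 58.4 kg VSS/d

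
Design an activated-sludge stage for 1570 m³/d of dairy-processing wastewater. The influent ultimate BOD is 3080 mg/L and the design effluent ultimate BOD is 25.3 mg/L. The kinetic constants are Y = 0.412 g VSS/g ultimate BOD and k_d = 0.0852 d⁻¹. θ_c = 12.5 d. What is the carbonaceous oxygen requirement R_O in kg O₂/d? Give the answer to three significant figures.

R_O ≈ 3440 kg O₂/d

Observed yield with endogenous decay: Y_obs = Y / (1 + k_d·θ_c) = 0.412 / (1 + 0.0852 × 12.5) = 0.412 / 2.065 = 0.1995 g VSS/g ultimate BOD.
Q·(S₀ − S) = 1570 × (3080 − 25.3) × 10⁻³ = 4796 kg/d removed.
P_X = Y_obs·Q·(S₀ − S) = 0.1995 × 4796 = 956.9 kg VSS/d.
Carbonaceous O₂ demand = substrate oxidised − cell-mass equivalent = 4796 − 1.42 × 956.9 = 3437 kg O₂/d.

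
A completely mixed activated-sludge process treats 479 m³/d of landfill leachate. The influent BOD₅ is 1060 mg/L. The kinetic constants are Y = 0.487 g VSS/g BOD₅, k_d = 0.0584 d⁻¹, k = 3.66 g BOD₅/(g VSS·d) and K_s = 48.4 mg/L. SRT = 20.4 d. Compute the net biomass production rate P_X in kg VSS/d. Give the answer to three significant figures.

For a completely mixed reactor with recycle the Lawrence–McCarty relation gives S = K_s·(1 + k_d·θ_c) / [θ_c·(Y·k − k_d) − 1] = 48.4 × (1 + 0.0584 × 20.4) / [20.4 × (0.487 × 3.66 − 0.0584) − 1] = 106.1 / 34.17 = 3.104 mg/L.
Observed yield with endogenous decay: Y_obs = Y / (1 + k_d·θ_c) = 0.487 / (1 + 0.0584 × 20.4) = 0.487 / 2.191 = 0.2222 g VSS/g BOD₅.
ΔS = 1060 − 3.10 = 1057 mg/L, so the substrate removal rate is 479 × 1057/1000 = 506.3 kg BOD₅/d.
Biomass produced: P_X = Y_obs·Q·ΔS = 0.2222 × 506.3 ≈ 112.5 kg VSS/d.

P_X ≈ 113 kg VSS/d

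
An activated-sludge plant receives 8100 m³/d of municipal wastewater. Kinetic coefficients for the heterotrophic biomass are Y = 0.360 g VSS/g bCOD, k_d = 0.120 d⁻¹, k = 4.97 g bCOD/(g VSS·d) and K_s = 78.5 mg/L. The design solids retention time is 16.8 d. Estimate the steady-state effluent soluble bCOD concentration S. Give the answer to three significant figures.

S ≈ 8.75 mg/L

From the Monod/SRT balance for a CMAS, S = K_s·(1+k_d θ_c)/[θ_c·(Y k − k_d) − 1] = 78.5 × (1 + 0.120 × 16.8) / [16.8 × (0.360 × 4.97 − 0.120) − 1] = 236.8 / 27.04 = 8.755 mg/L.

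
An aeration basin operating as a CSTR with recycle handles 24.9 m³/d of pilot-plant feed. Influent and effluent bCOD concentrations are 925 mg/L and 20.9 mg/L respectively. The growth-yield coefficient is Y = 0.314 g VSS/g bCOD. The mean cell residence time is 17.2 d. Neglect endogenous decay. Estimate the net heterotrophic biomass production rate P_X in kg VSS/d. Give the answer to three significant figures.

P_X ≈ 7.07 kg VSS/d

No decay correction is needed, so Y_obs = Y = 0.314.
Substrate removed = Q·(S₀ − S) = 24.9 m³/d × (925 − 20.9) g/m³ = 2.25×10^4 g/d = 22.51 kg/d.
Biomass produced: P_X = Y_obs·Q·ΔS = 0.3140 × 22.51 ≈ 7.069 kg VSS/d.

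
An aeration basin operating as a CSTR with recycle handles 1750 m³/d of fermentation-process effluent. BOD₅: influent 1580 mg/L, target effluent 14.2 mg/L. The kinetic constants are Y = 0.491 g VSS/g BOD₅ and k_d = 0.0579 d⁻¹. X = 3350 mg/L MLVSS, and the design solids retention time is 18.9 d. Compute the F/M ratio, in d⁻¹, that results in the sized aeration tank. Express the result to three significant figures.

F/M ≈ 0.228 d⁻¹

Rearranging the biomass balance for a CMAS with decay, V = Y·Q·ΔS·θ_c / [X·(1+k_d θ_c)] = 0.491 × 1750 × (1580 − 14.2) × 18.9 / [3350 × (1 + 0.0579 × 18.9)] = 2.54×10^7 / 7016 = 3624 m³.
Food-to-microorganism ratio F/M = Q S₀ / (V X) = 1750 × 1580 / (3624 × 3350) = 0.2277 d⁻¹.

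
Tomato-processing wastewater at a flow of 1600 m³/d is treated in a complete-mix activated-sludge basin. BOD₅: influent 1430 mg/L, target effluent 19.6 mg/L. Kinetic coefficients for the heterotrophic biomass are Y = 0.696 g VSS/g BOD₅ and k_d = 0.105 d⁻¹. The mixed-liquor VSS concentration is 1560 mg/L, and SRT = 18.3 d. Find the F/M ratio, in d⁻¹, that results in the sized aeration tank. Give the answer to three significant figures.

F/M ≈ 0.233 d⁻¹

Steady-state biomass mass balance: V·X·(1 + k_d·θ_c) = Y·Q·(S₀ − S)·θ_c, so V = 0.696 × 1600 × (1430 − 19.6) × 18.3 / [1560 × (1 + 0.105 × 18.3)] = 2.87×10^7 / 4558 = 6307 m³.
F/M = applied load / biomass = Q·S₀/(V·X) = 1600 × 1430 / (6307 × 1560) = 0.2326 d⁻¹.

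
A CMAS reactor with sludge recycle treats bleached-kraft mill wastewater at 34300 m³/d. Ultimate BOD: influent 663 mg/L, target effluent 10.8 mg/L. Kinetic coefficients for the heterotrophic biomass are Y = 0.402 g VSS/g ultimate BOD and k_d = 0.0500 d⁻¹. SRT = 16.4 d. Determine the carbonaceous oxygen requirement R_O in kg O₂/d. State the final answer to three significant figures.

R_O ≈ 15400 kg O₂/d

Y_obs = Y / (1 + k_d θ_c) = 0.402 / (1 + 0.0500 × 16.4) = 0.402 / 1.820 = 0.2209.
ΔS = 663 − 10.8 = 652.2 mg/L, so the substrate removal rate is 34300 × 652.2/1000 = 22370 kg ultimate BOD/d.
Net sludge production P_X = 0.2209 × 22370 = 4941 kg VSS/d.
R_O = Q·(S₀ − S) − 1.42·P_X = 22370 − 1.42 × 4941 = 15354 kg O₂/d.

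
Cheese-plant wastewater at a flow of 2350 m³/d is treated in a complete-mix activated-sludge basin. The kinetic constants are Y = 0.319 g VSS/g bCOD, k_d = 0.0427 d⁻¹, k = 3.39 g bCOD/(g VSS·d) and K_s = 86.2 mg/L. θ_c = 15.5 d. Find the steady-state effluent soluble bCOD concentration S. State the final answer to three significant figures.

Effluent substrate depends only on kinetics and SRT: S = K_s(1 + k_d θ_c) / [θ_c(Yk − k_d) − 1] = 86.2 × (1 + 0.0427 × 15.5) / [15.5 × (0.319 × 3.39 − 0.0427) − 1] = 143.3 / 15.10 = 9.487 mg/L.

S ≈ 9.49 mg/L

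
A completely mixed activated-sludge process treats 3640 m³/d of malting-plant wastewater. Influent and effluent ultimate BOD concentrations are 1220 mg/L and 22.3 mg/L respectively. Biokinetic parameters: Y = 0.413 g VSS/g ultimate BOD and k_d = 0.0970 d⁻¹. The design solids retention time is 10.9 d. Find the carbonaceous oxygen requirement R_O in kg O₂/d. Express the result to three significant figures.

Observed yield with endogenous decay: Y_obs = Y / (1 + k_d·θ_c) = 0.413 / (1 + 0.0970 × 10.9) = 0.413 / 2.057 = 0.2007 g VSS/g ultimate BOD.
Substrate removed = Q·(S₀ − S) = 3640 m³/d × (1220 − 22.3) g/m³ = 4.36×10^6 g/d = 4360 kg/d.
Biomass synthesised: P_X = Y_obs × 4360 = 875.2 kg VSS/d.
R_O = Q·(S₀ − S) − 1.42·P_X = 4360 − 1.42 × 875.2 = 3117 kg O₂/d.

R_O ≈ 3120 kg O₂/d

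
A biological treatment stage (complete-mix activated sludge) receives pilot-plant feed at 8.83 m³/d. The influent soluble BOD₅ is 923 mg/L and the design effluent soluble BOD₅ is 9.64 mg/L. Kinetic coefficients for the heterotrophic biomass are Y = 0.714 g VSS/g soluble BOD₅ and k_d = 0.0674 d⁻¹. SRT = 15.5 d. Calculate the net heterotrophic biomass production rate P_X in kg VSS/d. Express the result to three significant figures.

Y_obs = Y / (1 + k_d θ_c) = 0.714 / (1 + 0.0674 × 15.5) = 0.714 / 2.045 = 0.3492.
Substrate removed = Q·(S₀ − S) = 8.83 m³/d × (923 − 9.64) g/m³ = 8.06×10^3 g/d = 8.065 kg/d.
P_X = Y_obs · Q(S₀ − S) = 0.3492 × 8.065 = 2.816 kg VSS/d.

P_X ≈ 2.82 kg VSS/d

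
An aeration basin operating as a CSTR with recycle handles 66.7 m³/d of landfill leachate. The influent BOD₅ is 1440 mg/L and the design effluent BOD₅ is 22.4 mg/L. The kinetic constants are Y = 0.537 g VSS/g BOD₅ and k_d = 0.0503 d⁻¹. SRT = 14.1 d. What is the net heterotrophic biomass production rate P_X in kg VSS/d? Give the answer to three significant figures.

P_X ≈ 29.7 kg VSS/d

Observed yield with endogenous decay: Y_obs = Y / (1 + k_d·θ_c) = 0.537 / (1 + 0.0503 × 14.1) = 0.537 / 1.709 = 0.3142 g VSS/g BOD₅.
Mass of BOD₅ removed per day: Q(S₀ − S) = 66.7 × 1418 g/m³ = 94.55 kg/d.
Net biomass production P_X = Y_obs × Q·(S₀ − S) = 0.3142 × 94.55 = 29.71 kg VSS/d.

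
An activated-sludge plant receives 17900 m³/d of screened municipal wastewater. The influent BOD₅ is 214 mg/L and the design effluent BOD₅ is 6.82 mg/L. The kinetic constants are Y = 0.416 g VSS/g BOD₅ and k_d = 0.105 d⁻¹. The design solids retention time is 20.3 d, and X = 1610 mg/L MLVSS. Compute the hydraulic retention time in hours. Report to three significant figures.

Rearranging the biomass balance for a CMAS with decay, V = Y·Q·ΔS·θ_c / [X·(1+k_d θ_c)] = 0.416 × 17900 × (214 − 6.82) × 20.3 / [1610 × (1 + 0.105 × 20.3)] = 3.13×10^7 / 5042 = 6212 m³.
HRT = V/Q = 6212 m³ / 17900 m³·d⁻¹ = 0.3470 d × 24 = 8.329 h.

τ ≈ 8.33 h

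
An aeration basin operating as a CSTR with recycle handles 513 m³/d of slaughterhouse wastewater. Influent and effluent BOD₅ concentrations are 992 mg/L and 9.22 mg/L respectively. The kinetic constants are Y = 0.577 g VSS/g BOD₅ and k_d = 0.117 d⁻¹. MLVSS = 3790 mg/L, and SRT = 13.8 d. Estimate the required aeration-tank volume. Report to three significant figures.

Steady-state biomass mass balance: V·X·(1 + k_d·θ_c) = Y·Q·(S₀ − S)·θ_c, so V = 0.577 × 513 × (992 − 9.22) × 13.8 / [3790 × (1 + 0.117 × 13.8)] = 4.01×10^6 / 9909 = 405.1 m³.

V ≈ 405 m³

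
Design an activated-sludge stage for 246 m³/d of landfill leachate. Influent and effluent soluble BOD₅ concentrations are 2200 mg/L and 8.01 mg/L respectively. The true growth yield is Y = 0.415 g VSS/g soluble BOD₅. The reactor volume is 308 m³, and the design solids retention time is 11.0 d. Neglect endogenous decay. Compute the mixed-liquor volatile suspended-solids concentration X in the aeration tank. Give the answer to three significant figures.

X ≈ 7990 mg/L

X = Y·Q·ΔS·θ_c / V = 0.415 × 246 × (2200 − 8.01) × 11.0 / 308 = 7992 mg/L.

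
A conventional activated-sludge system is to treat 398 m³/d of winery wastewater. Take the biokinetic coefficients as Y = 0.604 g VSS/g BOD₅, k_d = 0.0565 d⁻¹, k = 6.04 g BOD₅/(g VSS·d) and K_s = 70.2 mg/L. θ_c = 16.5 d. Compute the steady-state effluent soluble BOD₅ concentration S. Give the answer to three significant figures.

S ≈ 2.33 mg/L

Effluent substrate depends only on kinetics and SRT: S = K_s(1 + k_d θ_c) / [θ_c(Yk − k_d) − 1] = 70.2 × (1 + 0.0565 × 16.5) / [16.5 × (0.604 × 6.04 − 0.0565) − 1] = 135.6 / 58.26 = 2.328 mg/L.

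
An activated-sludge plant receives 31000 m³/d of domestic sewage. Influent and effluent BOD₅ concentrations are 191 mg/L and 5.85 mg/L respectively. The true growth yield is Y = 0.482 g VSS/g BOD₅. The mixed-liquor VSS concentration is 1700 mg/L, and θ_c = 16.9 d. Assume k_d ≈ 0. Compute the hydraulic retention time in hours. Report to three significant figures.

With k_d = 0 the design equation reduces to V = Y Q (S₀−S) θ_c / X = 0.482 × 31000 × (191 − 5.85) × 16.9 / 1700 = 27502 m³.
HRT = V/Q = 27502 m³ / 31000 m³·d⁻¹ = 0.8872 d × 24 = 21.29 h.

τ ≈ 21.3 h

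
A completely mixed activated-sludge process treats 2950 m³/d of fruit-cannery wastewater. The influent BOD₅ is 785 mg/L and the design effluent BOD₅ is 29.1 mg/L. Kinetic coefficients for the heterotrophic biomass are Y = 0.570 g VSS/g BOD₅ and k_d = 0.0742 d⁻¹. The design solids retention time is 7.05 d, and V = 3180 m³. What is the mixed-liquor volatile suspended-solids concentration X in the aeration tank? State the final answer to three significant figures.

X = Y·Q·ΔS·θ_c / [V·(1 + k_d θ_c)] = 0.570 × 2950 × (785 − 29.1) × 7.05 / [3180 × (1 + 0.0742 × 7.05)] = 1850 mg/L.

X ≈ 1850 mg/L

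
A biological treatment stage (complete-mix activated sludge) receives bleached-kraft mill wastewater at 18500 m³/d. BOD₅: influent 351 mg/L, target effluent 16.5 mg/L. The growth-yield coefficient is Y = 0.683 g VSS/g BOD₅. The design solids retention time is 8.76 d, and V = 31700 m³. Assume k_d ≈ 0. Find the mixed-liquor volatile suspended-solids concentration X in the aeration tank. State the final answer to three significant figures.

X ≈ 1170 mg/L

X = Y·Q·ΔS·θ_c / V = 0.683 × 18500 × (351 − 16.5) × 8.76 / 31700 = 1168 mg/L.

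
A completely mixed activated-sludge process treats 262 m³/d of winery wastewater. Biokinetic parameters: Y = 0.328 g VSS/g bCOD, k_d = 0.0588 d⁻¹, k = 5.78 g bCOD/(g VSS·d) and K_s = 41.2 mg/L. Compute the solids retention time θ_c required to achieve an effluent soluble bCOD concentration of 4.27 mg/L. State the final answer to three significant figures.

θ_c ≈ 8.39 d

From 1/θ_c = Y·k·S/(K_s + S) − k_d: Y·k·S/(K_s+S) = 0.328 × 5.78 × 4.27 / (41.2 + 4.27) = 0.1780 d⁻¹.
Then 1/θ_c = μ − k_d = 0.1780 − 0.0588 = 0.1192 d⁻¹, giving θ_c = 8.387 d.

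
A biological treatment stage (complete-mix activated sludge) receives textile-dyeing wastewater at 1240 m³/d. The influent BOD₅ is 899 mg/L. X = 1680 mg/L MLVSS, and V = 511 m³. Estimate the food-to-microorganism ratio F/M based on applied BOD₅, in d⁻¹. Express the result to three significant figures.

F/M ≈ 1.30 d⁻¹

Food-to-microorganism ratio F/M = Q S₀ / (V X) = 1240 × 899 / (511.0 × 1680) = 1.299 d⁻¹.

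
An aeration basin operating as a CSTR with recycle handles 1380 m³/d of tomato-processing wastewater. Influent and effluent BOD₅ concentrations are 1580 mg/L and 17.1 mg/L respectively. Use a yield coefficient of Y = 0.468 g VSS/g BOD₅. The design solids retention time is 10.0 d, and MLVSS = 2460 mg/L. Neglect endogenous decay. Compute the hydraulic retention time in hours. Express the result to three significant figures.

With k_d = 0 the design equation reduces to V = Y Q (S₀−S) θ_c / X = 0.468 × 1380 × (1580 − 17.1) × 10.0 / 2460 = 4103 m³.
Hydraulic retention time τ = V/Q = 4103 / 1380 = 2.973 d = 71.36 h.

τ ≈ 71.4 h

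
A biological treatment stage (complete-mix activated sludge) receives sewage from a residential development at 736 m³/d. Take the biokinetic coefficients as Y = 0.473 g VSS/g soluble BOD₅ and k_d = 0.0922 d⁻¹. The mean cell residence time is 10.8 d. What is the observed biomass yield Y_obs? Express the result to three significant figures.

Y_obs = Y / (1 + k_d θ_c) = 0.473 / (1 + 0.0922 × 10.8) = 0.473 / 1.996 = 0.2370.

Y_obs ≈ 0.237 g VSS/g soluble BOD₅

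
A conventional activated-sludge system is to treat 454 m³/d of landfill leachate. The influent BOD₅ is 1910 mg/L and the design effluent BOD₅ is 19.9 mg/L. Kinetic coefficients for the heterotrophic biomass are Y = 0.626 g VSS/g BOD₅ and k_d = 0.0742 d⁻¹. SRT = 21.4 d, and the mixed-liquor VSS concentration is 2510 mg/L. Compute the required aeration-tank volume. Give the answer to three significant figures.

Steady-state biomass mass balance: V·X·(1 + k_d·θ_c) = Y·Q·(S₀ − S)·θ_c, so V = 0.626 × 454 × (1910 − 19.9) × 21.4 / [2510 × (1 + 0.0742 × 21.4)] = 1.15×10^7 / 6496 = 1770 m³.

V ≈ 1770 m³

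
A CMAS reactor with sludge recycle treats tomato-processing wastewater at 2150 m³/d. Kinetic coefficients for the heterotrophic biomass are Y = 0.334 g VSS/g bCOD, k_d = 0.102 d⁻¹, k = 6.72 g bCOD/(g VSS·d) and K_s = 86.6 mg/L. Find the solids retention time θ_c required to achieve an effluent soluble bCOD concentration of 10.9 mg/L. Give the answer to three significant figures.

θ_c ≈ 6.71 d

Specific growth rate at S = 10.9 mg/L: μ = YkS/(K_s+S) = 0.334·6.72·10.9/(86.6+10.9) = 0.2509 d⁻¹.
1/θ_c = 0.2509 − 0.102 = 0.1489 d⁻¹, so θ_c = 6.715 d.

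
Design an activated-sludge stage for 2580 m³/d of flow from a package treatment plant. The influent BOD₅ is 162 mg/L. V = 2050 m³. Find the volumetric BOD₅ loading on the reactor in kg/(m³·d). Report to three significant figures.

L_v ≈ 0.204 kg BOD₅/(m³·d)

Volumetric loading L_v = Q·S₀ / V = 2580 × 162 g/m³ / 2050 m³ = 203.9 g/(m³·d) = 0.2039 kg BOD₅/(m³·d).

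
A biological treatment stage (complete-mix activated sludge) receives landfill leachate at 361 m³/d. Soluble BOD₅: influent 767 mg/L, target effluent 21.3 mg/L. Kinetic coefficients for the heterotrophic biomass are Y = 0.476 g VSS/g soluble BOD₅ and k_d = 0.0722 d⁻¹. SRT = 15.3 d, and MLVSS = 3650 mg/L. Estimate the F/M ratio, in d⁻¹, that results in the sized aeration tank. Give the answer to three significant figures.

F/M ≈ 0.297 d⁻¹

From the SRT design equation V = Y Q (S₀−S) θ_c / [X (1 + k_d θ_c)] = 0.476 × 361 × (767 − 21.3) × 15.3 / [3650 × (1 + 0.0722 × 15.3)] = 1.96×10^6 / 7682 = 255.2 m³.
Food-to-microorganism ratio F/M = Q S₀ / (V X) = 361 × 767 / (255.2 × 3650) = 0.2972 d⁻¹.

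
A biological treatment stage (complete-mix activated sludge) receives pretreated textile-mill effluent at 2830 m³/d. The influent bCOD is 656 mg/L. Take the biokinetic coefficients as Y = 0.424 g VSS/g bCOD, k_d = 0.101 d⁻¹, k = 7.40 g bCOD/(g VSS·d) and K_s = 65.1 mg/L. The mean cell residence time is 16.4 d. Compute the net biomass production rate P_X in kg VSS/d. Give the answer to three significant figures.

From the Monod/SRT balance for a CMAS, S = K_s·(1+k_d θ_c)/[θ_c·(Y k − k_d) − 1] = 65.1 × (1 + 0.101 × 16.4) / [16.4 × (0.424 × 7.40 − 0.101) − 1] = 172.9 / 48.80 = 3.544 mg/L.
Y_obs = Y / (1 + k_d θ_c) = 0.424 / (1 + 0.101 × 16.4) = 0.424 / 2.656 = 0.1596.
Substrate removed = Q·(S₀ − S) = 2830 m³/d × (656 − 3.54) g/m³ = 1.85×10^6 g/d = 1846 kg/d.
P_X = Y_obs · Q(S₀ − S) = 0.1596 × 1846 = 294.7 kg VSS/d.

P_X ≈ 295 kg VSS/d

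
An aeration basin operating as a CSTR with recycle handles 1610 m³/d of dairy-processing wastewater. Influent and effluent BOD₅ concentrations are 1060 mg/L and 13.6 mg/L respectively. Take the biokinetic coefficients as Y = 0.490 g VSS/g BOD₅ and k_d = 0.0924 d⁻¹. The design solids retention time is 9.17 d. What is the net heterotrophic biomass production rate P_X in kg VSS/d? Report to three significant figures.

P_X ≈ 447 kg VSS/d

The observed yield is Y_obs = Y/(1 + k_d·θ_c) = 0.490 / (1 + 0.0924 × 9.17) = 0.490 / 1.847 = 0.2653 g VSS per g BOD₅ removed.
Substrate removed = Q·(S₀ − S) = 1610 m³/d × (1060 − 13.6) g/m³ = 1.68×10^6 g/d = 1685 kg/d.
Biomass produced: P_X = Y_obs·Q·ΔS = 0.2653 × 1685 ≈ 446.9 kg VSS/d.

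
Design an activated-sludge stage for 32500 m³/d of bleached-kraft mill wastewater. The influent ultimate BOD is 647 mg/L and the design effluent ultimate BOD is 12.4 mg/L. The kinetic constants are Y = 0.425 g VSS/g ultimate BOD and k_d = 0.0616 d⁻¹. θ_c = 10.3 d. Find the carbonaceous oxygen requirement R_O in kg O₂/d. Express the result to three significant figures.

R_O ≈ 13000 kg O₂/d

Correct the yield for decay: Y_obs = Y/(1 + k_d θ_c) = 0.425 / (1 + 0.0616 × 10.3) = 0.425 / 1.634 = 0.2600.
Mass of ultimate BOD removed per day: Q(S₀ − S) = 32500 × 634.6 g/m³ = 20624 kg/d.
P_X = Y_obs·Q·(S₀ − S) = 0.2600 × 20624 = 5363 kg VSS/d.
R_O = Q·(S₀ − S) − 1.42·P_X = 20624 − 1.42 × 5363 = 13009 kg O₂/d.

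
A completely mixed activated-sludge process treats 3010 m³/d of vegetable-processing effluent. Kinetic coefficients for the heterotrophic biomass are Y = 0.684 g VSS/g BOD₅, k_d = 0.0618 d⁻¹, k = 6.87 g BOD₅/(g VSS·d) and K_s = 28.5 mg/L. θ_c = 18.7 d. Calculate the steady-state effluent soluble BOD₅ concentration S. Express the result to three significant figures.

S ≈ 0.717 mg/L

For a completely mixed reactor with recycle the Lawrence–McCarty relation gives S = K_s·(1 + k_d·θ_c) / [θ_c·(Y·k − k_d) − 1] = 28.5 × (1 + 0.0618 × 18.7) / [18.7 × (0.684 × 6.87 − 0.0618) − 1] = 61.44 / 85.72 = 0.7167 mg/L.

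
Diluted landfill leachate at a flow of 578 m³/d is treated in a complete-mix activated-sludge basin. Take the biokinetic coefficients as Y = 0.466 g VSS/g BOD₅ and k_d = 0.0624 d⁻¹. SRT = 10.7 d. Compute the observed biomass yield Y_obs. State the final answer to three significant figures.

Y_obs ≈ 0.279 g VSS/g BOD₅

Y_obs = Y / (1 + k_d θ_c) = 0.466 / (1 + 0.0624 × 10.7) = 0.466 / 1.668 = 0.2794.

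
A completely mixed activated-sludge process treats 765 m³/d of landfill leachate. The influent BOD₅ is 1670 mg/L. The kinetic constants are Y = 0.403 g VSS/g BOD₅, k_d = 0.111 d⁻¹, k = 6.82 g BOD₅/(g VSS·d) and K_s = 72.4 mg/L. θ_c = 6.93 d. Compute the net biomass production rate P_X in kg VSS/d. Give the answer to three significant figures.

P_X ≈ 290 kg VSS/d

From the Monod/SRT balance for a CMAS, S = K_s·(1+k_d θ_c)/[θ_c·(Y k − k_d) − 1] = 72.4 × (1 + 0.111 × 6.93) / [6.93 × (0.403 × 6.82 − 0.111) − 1] = 128.1 / 17.28 = 7.414 mg/L.
Correct the yield for decay: Y_obs = Y/(1 + k_d θ_c) = 0.403 / (1 + 0.111 × 6.93) = 0.403 / 1.769 = 0.2278.
Substrate removed = Q·(S₀ − S) = 765 m³/d × (1670 − 7.41) g/m³ = 1.27×10^6 g/d = 1272 kg/d.
Net biomass production P_X = Y_obs × Q·(S₀ − S) = 0.2278 × 1272 = 289.7 kg VSS/d.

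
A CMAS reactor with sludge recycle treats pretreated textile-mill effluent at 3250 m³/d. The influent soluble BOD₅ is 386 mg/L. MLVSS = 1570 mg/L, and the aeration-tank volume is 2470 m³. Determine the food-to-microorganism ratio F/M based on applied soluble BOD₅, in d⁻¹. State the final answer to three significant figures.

F/M = applied load / biomass = Q·S₀/(V·X) = 3250 × 386 / (2470 × 1570) = 0.3235 d⁻¹.

F/M ≈ 0.323 d⁻¹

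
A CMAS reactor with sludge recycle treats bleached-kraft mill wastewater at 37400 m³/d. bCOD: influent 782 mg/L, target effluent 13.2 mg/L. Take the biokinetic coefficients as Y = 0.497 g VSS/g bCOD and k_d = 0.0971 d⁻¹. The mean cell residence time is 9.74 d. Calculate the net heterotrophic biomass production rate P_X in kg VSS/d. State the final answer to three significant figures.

The observed yield is Y_obs = Y/(1 + k_d·θ_c) = 0.497 / (1 + 0.0971 × 9.74) = 0.497 / 1.946 = 0.2554 g VSS per g bCOD removed.
ΔS = 782 − 13.2 = 768.8 mg/L, so the substrate removal rate is 37400 × 768.8/1000 = 28753 kg bCOD/d.
So the net sludge growth is P_X = 0.2554 × 28753 = 7344 kg VSS/d.

P_X ≈ 7340 kg VSS/d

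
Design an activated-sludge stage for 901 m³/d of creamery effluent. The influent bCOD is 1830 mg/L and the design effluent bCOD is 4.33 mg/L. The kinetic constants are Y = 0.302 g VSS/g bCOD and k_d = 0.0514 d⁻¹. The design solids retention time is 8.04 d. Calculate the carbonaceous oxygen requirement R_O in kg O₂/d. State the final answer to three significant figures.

R_O ≈ 1150 kg O₂/d

Correct the yield for decay: Y_obs = Y/(1 + k_d θ_c) = 0.302 / (1 + 0.0514 × 8.04) = 0.302 / 1.413 = 0.2137.
Q·(S₀ − S) = 901 × (1830 − 4.33) × 10⁻³ = 1645 kg/d removed.
Biomass synthesised: P_X = Y_obs × 1645 = 351.5 kg VSS/d.
R_O = Q·(S₀ − S) − 1.42·P_X = 1645 − 1.42 × 351.5 = 1146 kg O₂/d.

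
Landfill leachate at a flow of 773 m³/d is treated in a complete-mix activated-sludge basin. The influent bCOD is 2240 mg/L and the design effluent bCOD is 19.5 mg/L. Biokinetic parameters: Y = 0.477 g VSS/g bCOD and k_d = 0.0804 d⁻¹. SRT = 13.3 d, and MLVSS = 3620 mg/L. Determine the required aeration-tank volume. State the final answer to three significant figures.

From the SRT design equation V = Y Q (S₀−S) θ_c / [X (1 + k_d θ_c)] = 0.477 × 773 × (2240 − 19.5) × 13.3 / [3620 × (1 + 0.0804 × 13.3)] = 1.09×10^7 / 7491 = 1454 m³.

V ≈ 1450 m³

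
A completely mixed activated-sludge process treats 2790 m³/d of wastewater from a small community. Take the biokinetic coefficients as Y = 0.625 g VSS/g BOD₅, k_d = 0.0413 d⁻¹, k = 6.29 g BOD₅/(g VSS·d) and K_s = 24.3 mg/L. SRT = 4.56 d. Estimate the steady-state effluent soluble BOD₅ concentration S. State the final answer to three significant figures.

S ≈ 1.73 mg/L

For a completely mixed reactor with recycle the Lawrence–McCarty relation gives S = K_s·(1 + k_d·θ_c) / [θ_c·(Y·k − k_d) − 1] = 24.3 × (1 + 0.0413 × 4.56) / [4.56 × (0.625 × 6.29 − 0.0413) − 1] = 28.88 / 16.74 = 1.725 mg/L.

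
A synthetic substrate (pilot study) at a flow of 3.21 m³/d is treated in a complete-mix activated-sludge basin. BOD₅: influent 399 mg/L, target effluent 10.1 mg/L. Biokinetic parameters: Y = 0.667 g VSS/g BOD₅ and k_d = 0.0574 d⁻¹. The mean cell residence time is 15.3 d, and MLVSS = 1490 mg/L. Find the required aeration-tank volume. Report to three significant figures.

V ≈ 4.55 m³

Rearranging the biomass balance for a CMAS with decay, V = Y·Q·ΔS·θ_c / [X·(1+k_d θ_c)] = 0.667 × 3.21 × (399 − 10.1) × 15.3 / [1490 × (1 + 0.0574 × 15.3)] = 1.27×10^4 / 2799 = 4.552 m³.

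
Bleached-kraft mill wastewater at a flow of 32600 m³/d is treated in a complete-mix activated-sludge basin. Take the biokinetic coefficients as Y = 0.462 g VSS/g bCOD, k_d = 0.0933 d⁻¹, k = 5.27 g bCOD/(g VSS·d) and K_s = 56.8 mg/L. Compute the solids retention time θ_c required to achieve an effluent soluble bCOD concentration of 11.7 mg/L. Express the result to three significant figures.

At the target effluent, Y k S/(K_s+S) = 0.462×5.27×11.7/68.50 = 0.4159 d⁻¹.
Then 1/θ_c = μ − k_d = 0.4159 − 0.0933 = 0.3226 d⁻¹, giving θ_c = 3.100 d.

θ_c ≈ 3.10 d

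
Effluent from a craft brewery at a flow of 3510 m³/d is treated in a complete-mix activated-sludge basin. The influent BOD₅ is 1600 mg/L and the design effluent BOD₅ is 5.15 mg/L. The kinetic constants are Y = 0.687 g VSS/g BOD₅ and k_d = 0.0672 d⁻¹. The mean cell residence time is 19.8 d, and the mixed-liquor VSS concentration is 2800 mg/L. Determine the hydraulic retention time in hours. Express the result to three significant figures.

Steady-state biomass mass balance: V·X·(1 + k_d·θ_c) = Y·Q·(S₀ − S)·θ_c, so V = 0.687 × 3510 × (1600 − 5.15) × 19.8 / [2800 × (1 + 0.0672 × 19.8)] = 7.61×10^7 / 6526 = 11669 m³.
τ = V/Q = 11669/3510 = 3.324 d, or 79.79 h.

τ ≈ 79.8 h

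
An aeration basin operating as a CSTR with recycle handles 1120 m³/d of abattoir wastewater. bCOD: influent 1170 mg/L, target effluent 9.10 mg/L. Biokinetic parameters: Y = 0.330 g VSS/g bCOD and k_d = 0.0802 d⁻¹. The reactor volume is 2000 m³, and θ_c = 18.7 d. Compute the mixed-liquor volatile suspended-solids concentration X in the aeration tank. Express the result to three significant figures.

Solving the biomass balance for X: X = Y Q (S₀−S) θ_c / [V (1+k_d θ_c)] = 0.330 × 1120 × (1170 − 9.10) × 18.7 / [2000 × (1 + 0.0802 × 18.7)] = 1605 mg/L.

X ≈ 1600 mg/L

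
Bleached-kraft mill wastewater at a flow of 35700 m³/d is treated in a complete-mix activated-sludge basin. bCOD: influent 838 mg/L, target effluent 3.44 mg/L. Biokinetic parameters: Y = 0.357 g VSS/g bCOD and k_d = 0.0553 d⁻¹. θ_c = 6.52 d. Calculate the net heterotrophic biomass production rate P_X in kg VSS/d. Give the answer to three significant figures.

P_X ≈ 7820 kg VSS/d

Observed yield with endogenous decay: Y_obs = Y / (1 + k_d·θ_c) = 0.357 / (1 + 0.0553 × 6.52) = 0.357 / 1.361 = 0.2624 g VSS/g bCOD.
Substrate removed = Q·(S₀ − S) = 35700 m³/d × (838 − 3.44) g/m³ = 2.98×10^7 g/d = 29794 kg/d.
Biomass produced: P_X = Y_obs·Q·ΔS = 0.2624 × 29794 ≈ 7818 kg VSS/d.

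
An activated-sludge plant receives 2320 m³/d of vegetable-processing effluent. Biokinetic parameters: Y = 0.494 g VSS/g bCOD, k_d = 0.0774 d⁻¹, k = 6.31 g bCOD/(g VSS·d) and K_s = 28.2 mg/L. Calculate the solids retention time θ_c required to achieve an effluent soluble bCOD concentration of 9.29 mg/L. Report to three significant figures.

θ_c ≈ 1.44 d

At the target effluent, Y k S/(K_s+S) = 0.494×6.31×9.29/37.49 = 0.7724 d⁻¹.
Then 1/θ_c = μ − k_d = 0.7724 − 0.0774 = 0.6950 d⁻¹, giving θ_c = 1.439 d.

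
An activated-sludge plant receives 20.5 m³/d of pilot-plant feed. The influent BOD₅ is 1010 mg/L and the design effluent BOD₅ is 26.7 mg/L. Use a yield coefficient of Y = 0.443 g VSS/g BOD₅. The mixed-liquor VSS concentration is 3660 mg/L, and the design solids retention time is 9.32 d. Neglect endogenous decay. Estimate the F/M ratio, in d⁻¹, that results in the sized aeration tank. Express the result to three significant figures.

With k_d = 0 the design equation reduces to V = Y Q (S₀−S) θ_c / X = 0.443 × 20.5 × (1010 − 26.7) × 9.32 / 3660 = 22.74 m³.
Food-to-microorganism ratio F/M = Q S₀ / (V X) = 20.5 × 1010 / (22.74 × 3660) = 0.2488 d⁻¹.

F/M ≈ 0.249 d⁻¹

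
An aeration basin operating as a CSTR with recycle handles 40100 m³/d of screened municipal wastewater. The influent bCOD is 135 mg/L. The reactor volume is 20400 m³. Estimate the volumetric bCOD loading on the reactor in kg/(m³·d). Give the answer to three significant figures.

L_v ≈ 0.265 kg bCOD/(m³·d)

L_v = Q S₀ / V = 40100 × 135 × 10⁻³ / 20400 = 0.2654 kg/(m³·d).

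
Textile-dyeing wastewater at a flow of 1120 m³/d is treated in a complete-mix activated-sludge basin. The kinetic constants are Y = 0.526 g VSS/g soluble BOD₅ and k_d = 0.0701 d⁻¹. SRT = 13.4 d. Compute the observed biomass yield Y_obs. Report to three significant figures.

Y_obs ≈ 0.271 g VSS/g soluble BOD₅

Y_obs = Y / (1 + k_d θ_c) = 0.526 / (1 + 0.0701 × 13.4) = 0.526 / 1.939 = 0.2712.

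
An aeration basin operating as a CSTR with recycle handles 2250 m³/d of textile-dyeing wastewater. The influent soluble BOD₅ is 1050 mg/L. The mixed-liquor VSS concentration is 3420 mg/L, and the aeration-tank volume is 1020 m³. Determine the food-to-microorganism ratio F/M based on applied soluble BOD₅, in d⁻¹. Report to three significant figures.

F/M ≈ 0.677 d⁻¹

Food-to-microorganism ratio F/M = Q S₀ / (V X) = 2250 × 1050 / (1020 × 3420) = 0.6772 d⁻¹.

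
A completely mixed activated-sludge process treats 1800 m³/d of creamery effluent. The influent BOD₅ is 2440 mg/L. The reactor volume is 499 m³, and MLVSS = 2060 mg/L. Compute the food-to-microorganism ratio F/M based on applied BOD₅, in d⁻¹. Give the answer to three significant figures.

F/M ≈ 4.27 d⁻¹

Food-to-microorganism ratio F/M = Q S₀ / (V X) = 1800 × 2440 / (499.0 × 2060) = 4.273 d⁻¹.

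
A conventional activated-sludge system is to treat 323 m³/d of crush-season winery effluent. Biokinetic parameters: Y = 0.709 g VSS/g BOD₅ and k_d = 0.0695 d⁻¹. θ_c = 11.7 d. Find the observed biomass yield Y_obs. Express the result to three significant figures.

Y_obs ≈ 0.391 g VSS/g BOD₅

Y_obs = Y / (1 + k_d θ_c) = 0.709 / (1 + 0.0695 × 11.7) = 0.709 / 1.813 = 0.3910.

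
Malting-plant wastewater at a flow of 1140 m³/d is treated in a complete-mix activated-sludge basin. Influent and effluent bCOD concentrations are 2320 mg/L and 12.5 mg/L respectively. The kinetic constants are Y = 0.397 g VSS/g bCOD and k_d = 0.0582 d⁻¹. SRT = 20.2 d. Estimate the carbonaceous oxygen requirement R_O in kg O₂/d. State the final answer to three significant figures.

R_O ≈ 1950 kg O₂/d

The observed yield is Y_obs = Y/(1 + k_d·θ_c) = 0.397 / (1 + 0.0582 × 20.2) = 0.397 / 2.176 = 0.1825 g VSS per g bCOD removed.
Q·(S₀ − S) = 1140 × (2320 − 12.5) × 10⁻³ = 2631 kg/d removed.
Biomass synthesised: P_X = Y_obs × 2631 = 480.0 kg VSS/d.
R_O = Q·ΔS − 1.42 P_X = 2631 − 681.6 = 1949 kg O₂/d.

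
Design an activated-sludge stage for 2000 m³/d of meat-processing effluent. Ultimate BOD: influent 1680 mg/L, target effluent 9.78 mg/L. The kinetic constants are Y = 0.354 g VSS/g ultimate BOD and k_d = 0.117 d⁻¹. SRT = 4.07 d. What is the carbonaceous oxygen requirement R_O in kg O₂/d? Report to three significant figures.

R_O ≈ 2200 kg O₂/d

The observed yield is Y_obs = Y/(1 + k_d·θ_c) = 0.354 / (1 + 0.117 × 4.07) = 0.354 / 1.476 = 0.2398 g VSS per g ultimate BOD removed.
ΔS = 1680 − 9.78 = 1670 mg/L, so the substrate removal rate is 2000 × 1670/1000 = 3340 kg ultimate BOD/d.
Biomass synthesised: P_X = Y_obs × 3340 = 801.1 kg VSS/d.
R_O = Q·ΔS − 1.42 P_X = 3340 − 1138 = 2203 kg O₂/d.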